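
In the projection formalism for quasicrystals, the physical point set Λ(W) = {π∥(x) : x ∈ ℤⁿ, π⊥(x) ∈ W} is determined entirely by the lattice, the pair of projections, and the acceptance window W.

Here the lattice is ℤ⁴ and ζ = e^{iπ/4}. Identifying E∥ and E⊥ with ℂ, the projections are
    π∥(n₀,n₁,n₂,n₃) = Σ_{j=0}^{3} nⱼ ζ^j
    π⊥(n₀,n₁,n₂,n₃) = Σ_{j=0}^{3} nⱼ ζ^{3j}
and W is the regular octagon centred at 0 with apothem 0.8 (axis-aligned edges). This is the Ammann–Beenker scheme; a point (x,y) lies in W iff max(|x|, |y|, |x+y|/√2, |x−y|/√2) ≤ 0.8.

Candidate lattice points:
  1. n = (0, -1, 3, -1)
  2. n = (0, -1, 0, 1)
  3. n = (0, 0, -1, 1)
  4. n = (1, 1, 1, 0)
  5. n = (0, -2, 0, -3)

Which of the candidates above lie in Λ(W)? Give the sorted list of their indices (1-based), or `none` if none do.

π⊥(n) = n₀ + n₁ζ³ + n₂ζ⁶ + n₃ζ⁹ where ζ = e^{iπ/4}.
candidate 1: n = (0, -1, 3, -1) → π⊥ ≈ (+0.00000, -4.41421); max(|x|,|y|,|x±y|/√2) = 4.41421 > 0.8 ⇒ ∉ W
candidate 2: n = (0, -1, 0, 1) → π⊥ ≈ (+1.41421, +0.00000); max(|x|,|y|,|x±y|/√2) = 1.41421 > 0.8 ⇒ ∉ W
candidate 3: n = (0, 0, -1, 1) → π⊥ ≈ (+0.70711, +1.70711); max(|x|,|y|,|x±y|/√2) = 1.70711 > 0.8 ⇒ ∉ W
candidate 4: n = (1, 1, 1, 0) → π⊥ ≈ (+0.29289, -0.29289); max(|x|,|y|,|x±y|/√2) = 0.41421 ≤ 0.8 ⇒ ∈ W
candidate 5: n = (0, -2, 0, -3) → π⊥ ≈ (-0.70711, -3.53553); max(|x|,|y|,|x±y|/√2) = 3.53553 > 0.8 ⇒ ∉ W

4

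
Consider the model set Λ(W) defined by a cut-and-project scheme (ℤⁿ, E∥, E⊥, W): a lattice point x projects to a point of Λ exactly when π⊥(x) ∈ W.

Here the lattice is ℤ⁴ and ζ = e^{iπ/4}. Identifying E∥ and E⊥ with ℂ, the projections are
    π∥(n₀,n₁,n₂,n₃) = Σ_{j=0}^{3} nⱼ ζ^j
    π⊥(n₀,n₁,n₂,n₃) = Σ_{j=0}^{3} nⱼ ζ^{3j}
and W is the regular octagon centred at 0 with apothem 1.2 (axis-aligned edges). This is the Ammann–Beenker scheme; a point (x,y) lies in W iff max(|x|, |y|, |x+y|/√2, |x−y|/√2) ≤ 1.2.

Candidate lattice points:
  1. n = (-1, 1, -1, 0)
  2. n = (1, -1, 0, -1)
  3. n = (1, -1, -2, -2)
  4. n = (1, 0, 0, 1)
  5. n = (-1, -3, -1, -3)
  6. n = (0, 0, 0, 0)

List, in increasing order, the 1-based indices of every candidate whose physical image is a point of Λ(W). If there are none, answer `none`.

3, 6

With ζ = e^{iπ/4} the internal vectors are ζ^0,ζ^3,ζ^6,ζ^9.
#1 (-1, 1, -1, 0): internal (-1.70711, 1.70711); octagon support 2.41421 vs apothem 1.2 → ∉ W
#2 (1, -1, 0, -1): internal (1.00000, -1.41421); octagon support 1.70711 vs apothem 1.2 → ∉ W
#3 (1, -1, -2, -2): internal (0.29289, -0.12132); octagon support 0.29289 vs apothem 1.2 → ∈ W
#4 (1, 0, 0, 1): internal (1.70711, 0.70711); octagon support 1.70711 vs apothem 1.2 → ∉ W
#5 (-1, -3, -1, -3): internal (-1.00000, -3.24264); octagon support 3.24264 vs apothem 1.2 → ∉ W
#6 (0, 0, 0, 0): internal (0.00000, 0.00000); octagon support 0.00000 vs apothem 1.2 → ∈ W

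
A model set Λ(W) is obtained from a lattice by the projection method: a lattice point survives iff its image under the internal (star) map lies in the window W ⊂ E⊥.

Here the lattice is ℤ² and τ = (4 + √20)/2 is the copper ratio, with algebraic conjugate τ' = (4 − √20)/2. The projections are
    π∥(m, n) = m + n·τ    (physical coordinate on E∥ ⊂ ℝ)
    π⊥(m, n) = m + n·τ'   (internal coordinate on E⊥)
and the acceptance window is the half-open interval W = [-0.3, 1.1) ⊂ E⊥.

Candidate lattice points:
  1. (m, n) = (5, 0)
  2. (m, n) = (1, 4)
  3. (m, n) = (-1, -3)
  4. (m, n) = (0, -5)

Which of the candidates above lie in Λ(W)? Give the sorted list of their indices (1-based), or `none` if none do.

Numerically τ ≈ 4.2361 and τ' = −1/τ ≈ -0.2361.
candidate 1: (m,n)=(5,0) → π∥ = 5+0·τ ≈ 5.0000, π⊥ = 5+0·τ' ≈ 5.0000 ∉ [-0.3, 1.1) ⇒ out
candidate 2: (m,n)=(1,4) → π∥ = 1+4·τ ≈ 17.9443, π⊥ = 1+4·τ' ≈ 0.0557 ∈ [-0.3, 1.1) ⇒ IN Λ
candidate 3: (m,n)=(-1,-3) → π∥ = -1-3·τ ≈ -13.7082, π⊥ = -1-3·τ' ≈ -0.2918 ∈ [-0.3, 1.1) ⇒ IN Λ
candidate 4: (m,n)=(0,-5) → π∥ = 0-5·τ ≈ -21.1803, π⊥ = 0-5·τ' ≈ 1.1803 ∉ [-0.3, 1.1) ⇒ out

2, 3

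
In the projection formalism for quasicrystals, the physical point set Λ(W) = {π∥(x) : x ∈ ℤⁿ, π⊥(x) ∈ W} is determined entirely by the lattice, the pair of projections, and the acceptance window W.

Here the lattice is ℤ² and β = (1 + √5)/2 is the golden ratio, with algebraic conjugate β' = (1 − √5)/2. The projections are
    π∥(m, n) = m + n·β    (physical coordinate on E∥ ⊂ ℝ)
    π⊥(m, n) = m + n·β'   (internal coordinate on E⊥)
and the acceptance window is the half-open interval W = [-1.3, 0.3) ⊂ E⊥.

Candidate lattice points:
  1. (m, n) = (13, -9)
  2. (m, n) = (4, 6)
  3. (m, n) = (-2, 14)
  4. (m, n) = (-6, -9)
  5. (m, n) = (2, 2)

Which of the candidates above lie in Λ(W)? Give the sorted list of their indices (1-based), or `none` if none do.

2, 4

β' = (1−√5)/2 ≈ -0.618034.
#1 (13,-9): internal coord 13 + (-9)·β' = +18.562306; +18.562306 ∉ [-1.3, 0.3) → out
#2 (4,6): internal coord 4 + (6)·β' = +0.291796; +0.291796 ∈ [-1.3, 0.3) → IN Λ
#3 (-2,14): internal coord -2 + (14)·β' = -10.652476; -10.652476 ∉ [-1.3, 0.3) → out
#4 (-6,-9): internal coord -6 + (-9)·β' = -0.437694; -0.437694 ∈ [-1.3, 0.3) → IN Λ
#5 (2,2): internal coord 2 + (2)·β' = +0.763932; +0.763932 ∉ [-1.3, 0.3) → out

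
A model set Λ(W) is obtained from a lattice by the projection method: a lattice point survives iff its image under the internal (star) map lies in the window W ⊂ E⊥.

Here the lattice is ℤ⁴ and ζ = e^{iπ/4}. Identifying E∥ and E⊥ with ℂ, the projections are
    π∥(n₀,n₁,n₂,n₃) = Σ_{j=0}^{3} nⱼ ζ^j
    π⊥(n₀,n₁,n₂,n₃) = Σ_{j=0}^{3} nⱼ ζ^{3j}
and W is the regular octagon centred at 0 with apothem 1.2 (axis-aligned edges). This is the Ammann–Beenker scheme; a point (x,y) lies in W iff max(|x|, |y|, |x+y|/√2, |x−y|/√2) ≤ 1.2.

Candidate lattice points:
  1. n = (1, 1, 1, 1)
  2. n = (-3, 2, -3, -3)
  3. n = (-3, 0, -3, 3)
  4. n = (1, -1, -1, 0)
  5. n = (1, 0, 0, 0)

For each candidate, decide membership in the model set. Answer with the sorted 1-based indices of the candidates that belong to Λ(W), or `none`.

1, 5

With ζ = e^{iπ/4} the internal vectors are ζ^0,ζ^3,ζ^6,ζ^9.
candidate 1: n = (1, 1, 1, 1) → π⊥ ≈ (+1.000000, +0.414214); max(|x|,|y|,|x±y|/√2) = 1.000000 ≤ 1.2 ⇒ ∈ W
candidate 2: n = (-3, 2, -3, -3) → π⊥ ≈ (-6.535534, +2.292893); max(|x|,|y|,|x±y|/√2) = 6.535534 > 1.2 ⇒ ∉ W
candidate 3: n = (-3, 0, -3, 3) → π⊥ ≈ (-0.878680, +5.121320); max(|x|,|y|,|x±y|/√2) = 5.121320 > 1.2 ⇒ ∉ W
candidate 4: n = (1, -1, -1, 0) → π⊥ ≈ (+1.707107, +0.292893); max(|x|,|y|,|x±y|/√2) = 1.707107 > 1.2 ⇒ ∉ W
candidate 5: n = (1, 0, 0, 0) → π⊥ ≈ (+1.000000, +0.000000); max(|x|,|y|,|x±y|/√2) = 1.000000 ≤ 1.2 ⇒ ∈ W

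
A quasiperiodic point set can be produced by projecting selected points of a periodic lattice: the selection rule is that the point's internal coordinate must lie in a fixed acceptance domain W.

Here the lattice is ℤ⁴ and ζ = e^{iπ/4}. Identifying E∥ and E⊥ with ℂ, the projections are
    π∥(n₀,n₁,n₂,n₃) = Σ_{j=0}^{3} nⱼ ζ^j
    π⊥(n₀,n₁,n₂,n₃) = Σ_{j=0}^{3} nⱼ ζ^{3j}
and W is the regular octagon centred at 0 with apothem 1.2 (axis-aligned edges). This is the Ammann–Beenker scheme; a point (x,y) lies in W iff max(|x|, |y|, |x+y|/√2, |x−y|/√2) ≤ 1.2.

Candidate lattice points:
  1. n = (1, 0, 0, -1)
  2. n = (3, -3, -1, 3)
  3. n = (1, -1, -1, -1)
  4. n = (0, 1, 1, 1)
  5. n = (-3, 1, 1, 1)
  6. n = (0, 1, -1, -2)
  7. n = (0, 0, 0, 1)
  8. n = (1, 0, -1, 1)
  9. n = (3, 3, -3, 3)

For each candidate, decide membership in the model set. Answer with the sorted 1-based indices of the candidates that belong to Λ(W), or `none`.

1, 3, 4, 7

π⊥(n) = n₀ + n₁ζ³ + n₂ζ⁶ + n₃ζ⁹ where ζ = e^{iπ/4}.
candidate 1: n = (1, 0, 0, -1) → π⊥ ≈ (+0.29289, -0.70711); max(|x|,|y|,|x±y|/√2) = 0.70711 ≤ 1.2 ⇒ ∈ W
candidate 2: n = (3, -3, -1, 3) → π⊥ ≈ (+7.24264, +1.00000); max(|x|,|y|,|x±y|/√2) = 7.24264 > 1.2 ⇒ ∉ W
candidate 3: n = (1, -1, -1, -1) → π⊥ ≈ (+1.00000, -0.41421); max(|x|,|y|,|x±y|/√2) = 1.00000 ≤ 1.2 ⇒ ∈ W
candidate 4: n = (0, 1, 1, 1) → π⊥ ≈ (+0.00000, +0.41421); max(|x|,|y|,|x±y|/√2) = 0.41421 ≤ 1.2 ⇒ ∈ W
candidate 5: n = (-3, 1, 1, 1) → π⊥ ≈ (-3.00000, +0.41421); max(|x|,|y|,|x±y|/√2) = 3.00000 > 1.2 ⇒ ∉ W
candidate 6: n = (0, 1, -1, -2) → π⊥ ≈ (-2.12132, +0.29289); max(|x|,|y|,|x±y|/√2) = 2.12132 > 1.2 ⇒ ∉ W
candidate 7: n = (0, 0, 0, 1) → π⊥ ≈ (+0.70711, +0.70711); max(|x|,|y|,|x±y|/√2) = 1.00000 ≤ 1.2 ⇒ ∈ W
candidate 8: n = (1, 0, -1, 1) → π⊥ ≈ (+1.70711, +1.70711); max(|x|,|y|,|x±y|/√2) = 2.41421 > 1.2 ⇒ ∉ W
candidate 9: n = (3, 3, -3, 3) → π⊥ ≈ (+3.00000, +7.24264); max(|x|,|y|,|x±y|/√2) = 7.24264 > 1.2 ⇒ ∉ W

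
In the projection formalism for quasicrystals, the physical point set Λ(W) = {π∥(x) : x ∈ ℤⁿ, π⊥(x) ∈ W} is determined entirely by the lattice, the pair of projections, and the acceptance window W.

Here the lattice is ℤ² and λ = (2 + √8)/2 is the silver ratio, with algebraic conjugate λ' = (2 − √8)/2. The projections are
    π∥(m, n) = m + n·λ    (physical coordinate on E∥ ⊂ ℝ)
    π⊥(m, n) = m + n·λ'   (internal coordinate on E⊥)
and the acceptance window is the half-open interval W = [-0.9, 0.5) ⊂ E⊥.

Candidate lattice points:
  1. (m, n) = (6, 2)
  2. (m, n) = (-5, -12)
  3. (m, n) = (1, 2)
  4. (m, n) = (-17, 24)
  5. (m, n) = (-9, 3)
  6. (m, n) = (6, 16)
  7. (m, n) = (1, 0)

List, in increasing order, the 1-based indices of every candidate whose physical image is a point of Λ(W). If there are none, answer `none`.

λ' = (2−√8)/2 ≈ -0.41421.
#1 (6,2): internal coord 6 + (2)·λ' = +5.17157; +5.17157 ∉ [-0.9, 0.5) → out
#2 (-5,-12): internal coord -5 + (-12)·λ' = -0.02944; -0.02944 ∈ [-0.9, 0.5) → IN Λ
#3 (1,2): internal coord 1 + (2)·λ' = +0.17157; +0.17157 ∈ [-0.9, 0.5) → IN Λ
#4 (-17,24): internal coord -17 + (24)·λ' = -26.94113; -26.94113 ∉ [-0.9, 0.5) → out
#5 (-9,3): internal coord -9 + (3)·λ' = -10.24264; -10.24264 ∉ [-0.9, 0.5) → out
#6 (6,16): internal coord 6 + (16)·λ' = -0.62742; -0.62742 ∈ [-0.9, 0.5) → IN Λ
#7 (1,0): internal coord 1 + (0)·λ' = +1.00000; +1.00000 ∉ [-0.9, 0.5) → out

2, 3, 6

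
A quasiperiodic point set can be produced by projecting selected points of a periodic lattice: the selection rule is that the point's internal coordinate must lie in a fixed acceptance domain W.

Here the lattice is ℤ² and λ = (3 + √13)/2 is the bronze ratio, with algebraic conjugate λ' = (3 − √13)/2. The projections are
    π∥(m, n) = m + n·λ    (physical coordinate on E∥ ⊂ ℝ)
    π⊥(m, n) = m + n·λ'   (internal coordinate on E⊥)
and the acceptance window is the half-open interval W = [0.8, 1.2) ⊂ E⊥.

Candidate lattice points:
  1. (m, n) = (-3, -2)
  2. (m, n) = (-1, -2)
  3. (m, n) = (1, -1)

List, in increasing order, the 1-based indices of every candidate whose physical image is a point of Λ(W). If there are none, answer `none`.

none

Compute λ' = (3−√13)/2 = -0.30278, so π⊥(m,n) = m -0.30278·n.
candidate 1: (m,n)=(-3,-2) → π∥ = -3-2·λ ≈ -9.60555, π⊥ = -3-2·λ' ≈ -2.39445 ∉ [0.8, 1.2) ⇒ out
candidate 2: (m,n)=(-1,-2) → π∥ = -1-2·λ ≈ -7.60555, π⊥ = -1-2·λ' ≈ -0.39445 ∉ [0.8, 1.2) ⇒ out
candidate 3: (m,n)=(1,-1) → π∥ = 1-1·λ ≈ -2.30278, π⊥ = 1-1·λ' ≈ 1.30278 ∉ [0.8, 1.2) ⇒ out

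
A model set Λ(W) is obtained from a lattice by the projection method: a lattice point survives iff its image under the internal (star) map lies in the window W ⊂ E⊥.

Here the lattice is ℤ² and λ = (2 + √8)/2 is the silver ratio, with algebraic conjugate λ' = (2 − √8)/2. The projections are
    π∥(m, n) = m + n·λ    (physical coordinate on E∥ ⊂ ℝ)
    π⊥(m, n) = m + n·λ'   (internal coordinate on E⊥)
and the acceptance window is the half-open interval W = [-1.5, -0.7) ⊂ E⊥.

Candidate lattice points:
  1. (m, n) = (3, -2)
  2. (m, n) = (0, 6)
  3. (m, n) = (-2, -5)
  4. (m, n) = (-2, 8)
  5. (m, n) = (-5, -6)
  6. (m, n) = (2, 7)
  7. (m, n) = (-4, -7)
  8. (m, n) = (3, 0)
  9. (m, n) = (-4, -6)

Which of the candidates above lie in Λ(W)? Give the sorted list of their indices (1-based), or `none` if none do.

6, 7

λ' = (2−√8)/2 ≈ -0.414214.
candidate 1: (m,n)=(3,-2) → π∥ = 3-2·λ ≈ -1.828427, π⊥ = 3-2·λ' ≈ 3.828427 ∉ [-1.5, -0.7) ⇒ out
candidate 2: (m,n)=(0,6) → π∥ = 0+6·λ ≈ 14.485281, π⊥ = 0+6·λ' ≈ -2.485281 ∉ [-1.5, -0.7) ⇒ out
candidate 3: (m,n)=(-2,-5) → π∥ = -2-5·λ ≈ -14.071068, π⊥ = -2-5·λ' ≈ 0.071068 ∉ [-1.5, -0.7) ⇒ out
candidate 4: (m,n)=(-2,8) → π∥ = -2+8·λ ≈ 17.313708, π⊥ = -2+8·λ' ≈ -5.313708 ∉ [-1.5, -0.7) ⇒ out
candidate 5: (m,n)=(-5,-6) → π∥ = -5-6·λ ≈ -19.485281, π⊥ = -5-6·λ' ≈ -2.514719 ∉ [-1.5, -0.7) ⇒ out
candidate 6: (m,n)=(2,7) → π∥ = 2+7·λ ≈ 18.899495, π⊥ = 2+7·λ' ≈ -0.899495 ∈ [-1.5, -0.7) ⇒ IN Λ
candidate 7: (m,n)=(-4,-7) → π∥ = -4-7·λ ≈ -20.899495, π⊥ = -4-7·λ' ≈ -1.100505 ∈ [-1.5, -0.7) ⇒ IN Λ
candidate 8: (m,n)=(3,0) → π∥ = 3+0·λ ≈ 3.000000, π⊥ = 3+0·λ' ≈ 3.000000 ∉ [-1.5, -0.7) ⇒ out
candidate 9: (m,n)=(-4,-6) → π∥ = -4-6·λ ≈ -18.485281, π⊥ = -4-6·λ' ≈ -1.514719 ∉ [-1.5, -0.7) ⇒ out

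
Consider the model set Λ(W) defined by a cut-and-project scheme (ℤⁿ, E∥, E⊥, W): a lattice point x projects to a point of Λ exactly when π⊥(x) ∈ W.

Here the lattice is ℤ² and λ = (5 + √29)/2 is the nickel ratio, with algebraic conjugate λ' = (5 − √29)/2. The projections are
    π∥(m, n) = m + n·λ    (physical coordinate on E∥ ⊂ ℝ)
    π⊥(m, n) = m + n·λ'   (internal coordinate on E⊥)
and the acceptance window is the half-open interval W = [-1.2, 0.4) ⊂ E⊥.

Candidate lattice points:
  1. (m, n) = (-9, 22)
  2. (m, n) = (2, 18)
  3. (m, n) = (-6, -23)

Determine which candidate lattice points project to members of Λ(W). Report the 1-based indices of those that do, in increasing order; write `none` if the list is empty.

none

Numerically λ ≈ 5.1926 and λ' = −1/λ ≈ -0.1926.
[1] lift (-9,22): star map gives -13.2368; window check -1.2 ≤ -13.2368 < 0.4 is false → out
[2] lift (2,18): star map gives -1.4665; window check -1.2 ≤ -1.4665 < 0.4 is false → out
[3] lift (-6,-23): star map gives -1.5706; window check -1.2 ≤ -1.5706 < 0.4 is false → out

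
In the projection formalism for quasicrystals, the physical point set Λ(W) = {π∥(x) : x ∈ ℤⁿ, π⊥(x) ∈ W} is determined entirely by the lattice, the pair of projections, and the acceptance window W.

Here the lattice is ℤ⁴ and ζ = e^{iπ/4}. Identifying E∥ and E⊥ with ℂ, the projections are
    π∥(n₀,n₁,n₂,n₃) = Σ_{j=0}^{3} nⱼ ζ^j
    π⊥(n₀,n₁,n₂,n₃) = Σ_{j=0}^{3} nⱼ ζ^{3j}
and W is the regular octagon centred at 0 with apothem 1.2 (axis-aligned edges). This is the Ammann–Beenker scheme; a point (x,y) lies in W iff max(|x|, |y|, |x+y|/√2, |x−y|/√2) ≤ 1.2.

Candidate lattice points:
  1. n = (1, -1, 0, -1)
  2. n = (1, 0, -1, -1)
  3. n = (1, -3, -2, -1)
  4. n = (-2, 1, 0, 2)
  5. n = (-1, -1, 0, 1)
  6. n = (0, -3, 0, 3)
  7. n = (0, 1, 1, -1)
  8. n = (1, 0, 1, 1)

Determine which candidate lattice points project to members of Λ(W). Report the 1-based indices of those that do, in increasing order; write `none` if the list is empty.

With ζ = e^{iπ/4} the internal vectors are ζ^0,ζ^3,ζ^6,ζ^9.
#1 (1, -1, 0, -1): internal (1.000000, -1.414214); octagon support 1.707107 vs apothem 1.2 → ∉ W
#2 (1, 0, -1, -1): internal (0.292893, 0.292893); octagon support 0.414214 vs apothem 1.2 → ∈ W
#3 (1, -3, -2, -1): internal (2.414214, -0.828427); octagon support 2.414214 vs apothem 1.2 → ∉ W
#4 (-2, 1, 0, 2): internal (-1.292893, 2.121320); octagon support 2.414214 vs apothem 1.2 → ∉ W
#5 (-1, -1, 0, 1): internal (0.414214, 0.000000); octagon support 0.414214 vs apothem 1.2 → ∈ W
#6 (0, -3, 0, 3): internal (4.242641, 0.000000); octagon support 4.242641 vs apothem 1.2 → ∉ W
#7 (0, 1, 1, -1): internal (-1.414214, -1.000000); octagon support 1.707107 vs apothem 1.2 → ∉ W
#8 (1, 0, 1, 1): internal (1.707107, -0.292893); octagon support 1.707107 vs apothem 1.2 → ∉ W

2, 5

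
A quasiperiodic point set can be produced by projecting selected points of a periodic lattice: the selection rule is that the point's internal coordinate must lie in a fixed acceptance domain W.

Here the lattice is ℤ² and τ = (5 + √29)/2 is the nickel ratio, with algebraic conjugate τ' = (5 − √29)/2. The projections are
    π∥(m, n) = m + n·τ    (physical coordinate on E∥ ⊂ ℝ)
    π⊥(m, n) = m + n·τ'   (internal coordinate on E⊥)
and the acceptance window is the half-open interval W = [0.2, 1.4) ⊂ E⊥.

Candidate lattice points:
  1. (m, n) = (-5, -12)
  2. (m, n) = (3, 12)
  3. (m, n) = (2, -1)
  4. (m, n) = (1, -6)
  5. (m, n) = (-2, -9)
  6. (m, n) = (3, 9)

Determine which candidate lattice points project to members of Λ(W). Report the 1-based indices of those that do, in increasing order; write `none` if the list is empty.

2, 6

Numerically τ ≈ 5.192582 and τ' = −1/τ ≈ -0.192582.
candidate 1: (m,n)=(-5,-12) → π∥ = -5-12·τ ≈ -67.310989, π⊥ = -5-12·τ' ≈ -2.689011 ∉ [0.2, 1.4) ⇒ out
candidate 2: (m,n)=(3,12) → π∥ = 3+12·τ ≈ 65.310989, π⊥ = 3+12·τ' ≈ 0.689011 ∈ [0.2, 1.4) ⇒ IN Λ
candidate 3: (m,n)=(2,-1) → π∥ = 2-1·τ ≈ -3.192582, π⊥ = 2-1·τ' ≈ 2.192582 ∉ [0.2, 1.4) ⇒ out
candidate 4: (m,n)=(1,-6) → π∥ = 1-6·τ ≈ -30.155494, π⊥ = 1-6·τ' ≈ 2.155494 ∉ [0.2, 1.4) ⇒ out
candidate 5: (m,n)=(-2,-9) → π∥ = -2-9·τ ≈ -48.733242, π⊥ = -2-9·τ' ≈ -0.266758 ∉ [0.2, 1.4) ⇒ out
candidate 6: (m,n)=(3,9) → π∥ = 3+9·τ ≈ 49.733242, π⊥ = 3+9·τ' ≈ 1.266758 ∈ [0.2, 1.4) ⇒ IN Λ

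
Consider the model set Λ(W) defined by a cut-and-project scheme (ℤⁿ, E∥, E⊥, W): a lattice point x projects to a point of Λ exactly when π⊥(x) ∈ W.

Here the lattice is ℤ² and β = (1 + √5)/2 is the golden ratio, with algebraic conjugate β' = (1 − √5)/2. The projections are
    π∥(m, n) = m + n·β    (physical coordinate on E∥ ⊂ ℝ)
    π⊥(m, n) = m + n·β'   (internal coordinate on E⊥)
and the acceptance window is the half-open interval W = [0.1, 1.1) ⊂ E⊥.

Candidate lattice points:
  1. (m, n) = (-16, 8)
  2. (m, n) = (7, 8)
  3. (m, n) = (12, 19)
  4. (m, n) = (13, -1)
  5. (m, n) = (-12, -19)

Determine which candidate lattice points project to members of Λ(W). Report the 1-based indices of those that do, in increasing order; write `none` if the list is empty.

β' = (1−√5)/2 ≈ -0.6180.
[1] lift (-16,8): star map gives -20.9443; window check 0.1 ≤ -20.9443 < 1.1 is false → out
[2] lift (7,8): star map gives 2.0557; window check 0.1 ≤ 2.0557 < 1.1 is false → out
[3] lift (12,19): star map gives 0.2574; window check 0.1 ≤ 0.2574 < 1.1 is true → IN Λ
[4] lift (13,-1): star map gives 13.6180; window check 0.1 ≤ 13.6180 < 1.1 is false → out
[5] lift (-12,-19): star map gives -0.2574; window check 0.1 ≤ -0.2574 < 1.1 is false → out

3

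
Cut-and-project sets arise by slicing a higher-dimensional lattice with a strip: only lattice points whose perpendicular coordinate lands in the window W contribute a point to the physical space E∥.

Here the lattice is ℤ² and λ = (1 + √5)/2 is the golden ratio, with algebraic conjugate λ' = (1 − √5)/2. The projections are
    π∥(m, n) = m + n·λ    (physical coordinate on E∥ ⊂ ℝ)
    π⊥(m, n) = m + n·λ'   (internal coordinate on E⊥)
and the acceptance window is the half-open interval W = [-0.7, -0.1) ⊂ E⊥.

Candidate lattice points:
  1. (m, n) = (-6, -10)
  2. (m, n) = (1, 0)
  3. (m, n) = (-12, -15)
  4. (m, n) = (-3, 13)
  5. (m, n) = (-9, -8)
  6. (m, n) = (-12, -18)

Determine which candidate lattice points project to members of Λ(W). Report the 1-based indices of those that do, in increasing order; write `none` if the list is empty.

none

λ' = (1−√5)/2 ≈ -0.6180.
candidate 1: (m,n)=(-6,-10) → π∥ = -6-10·λ ≈ -22.1803, π⊥ = -6-10·λ' ≈ 0.1803 ∉ [-0.7, -0.1) ⇒ out
candidate 2: (m,n)=(1,0) → π∥ = 1+0·λ ≈ 1.0000, π⊥ = 1+0·λ' ≈ 1.0000 ∉ [-0.7, -0.1) ⇒ out
candidate 3: (m,n)=(-12,-15) → π∥ = -12-15·λ ≈ -36.2705, π⊥ = -12-15·λ' ≈ -2.7295 ∉ [-0.7, -0.1) ⇒ out
candidate 4: (m,n)=(-3,13) → π∥ = -3+13·λ ≈ 18.0344, π⊥ = -3+13·λ' ≈ -11.0344 ∉ [-0.7, -0.1) ⇒ out
candidate 5: (m,n)=(-9,-8) → π∥ = -9-8·λ ≈ -21.9443, π⊥ = -9-8·λ' ≈ -4.0557 ∉ [-0.7, -0.1) ⇒ out
candidate 6: (m,n)=(-12,-18) → π∥ = -12-18·λ ≈ -41.1246, π⊥ = -12-18·λ' ≈ -0.8754 ∉ [-0.7, -0.1) ⇒ out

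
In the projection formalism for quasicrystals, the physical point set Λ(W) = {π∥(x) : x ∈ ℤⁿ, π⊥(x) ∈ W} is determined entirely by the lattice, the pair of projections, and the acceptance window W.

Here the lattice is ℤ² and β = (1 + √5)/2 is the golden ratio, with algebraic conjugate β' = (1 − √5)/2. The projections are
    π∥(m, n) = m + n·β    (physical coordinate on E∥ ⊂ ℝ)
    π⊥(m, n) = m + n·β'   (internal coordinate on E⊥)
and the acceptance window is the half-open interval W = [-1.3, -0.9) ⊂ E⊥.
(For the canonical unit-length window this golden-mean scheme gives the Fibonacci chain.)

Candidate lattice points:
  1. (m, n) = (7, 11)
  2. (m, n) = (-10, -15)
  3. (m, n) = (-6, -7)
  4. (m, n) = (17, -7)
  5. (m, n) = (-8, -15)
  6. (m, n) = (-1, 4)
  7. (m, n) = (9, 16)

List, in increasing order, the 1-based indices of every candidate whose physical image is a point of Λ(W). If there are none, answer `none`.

none

β' = (1−√5)/2 ≈ -0.61803.
candidate 1: (m,n)=(7,11) → π∥ = 7+11·β ≈ 24.79837, π⊥ = 7+11·β' ≈ 0.20163 ∉ [-1.3, -0.9) ⇒ out
candidate 2: (m,n)=(-10,-15) → π∥ = -10-15·β ≈ -34.27051, π⊥ = -10-15·β' ≈ -0.72949 ∉ [-1.3, -0.9) ⇒ out
candidate 3: (m,n)=(-6,-7) → π∥ = -6-7·β ≈ -17.32624, π⊥ = -6-7·β' ≈ -1.67376 ∉ [-1.3, -0.9) ⇒ out
candidate 4: (m,n)=(17,-7) → π∥ = 17-7·β ≈ 5.67376, π⊥ = 17-7·β' ≈ 21.32624 ∉ [-1.3, -0.9) ⇒ out
candidate 5: (m,n)=(-8,-15) → π∥ = -8-15·β ≈ -32.27051, π⊥ = -8-15·β' ≈ 1.27051 ∉ [-1.3, -0.9) ⇒ out
candidate 6: (m,n)=(-1,4) → π∥ = -1+4·β ≈ 5.47214, π⊥ = -1+4·β' ≈ -3.47214 ∉ [-1.3, -0.9) ⇒ out
candidate 7: (m,n)=(9,16) → π∥ = 9+16·β ≈ 34.88854, π⊥ = 9+16·β' ≈ -0.88854 ∉ [-1.3, -0.9) ⇒ out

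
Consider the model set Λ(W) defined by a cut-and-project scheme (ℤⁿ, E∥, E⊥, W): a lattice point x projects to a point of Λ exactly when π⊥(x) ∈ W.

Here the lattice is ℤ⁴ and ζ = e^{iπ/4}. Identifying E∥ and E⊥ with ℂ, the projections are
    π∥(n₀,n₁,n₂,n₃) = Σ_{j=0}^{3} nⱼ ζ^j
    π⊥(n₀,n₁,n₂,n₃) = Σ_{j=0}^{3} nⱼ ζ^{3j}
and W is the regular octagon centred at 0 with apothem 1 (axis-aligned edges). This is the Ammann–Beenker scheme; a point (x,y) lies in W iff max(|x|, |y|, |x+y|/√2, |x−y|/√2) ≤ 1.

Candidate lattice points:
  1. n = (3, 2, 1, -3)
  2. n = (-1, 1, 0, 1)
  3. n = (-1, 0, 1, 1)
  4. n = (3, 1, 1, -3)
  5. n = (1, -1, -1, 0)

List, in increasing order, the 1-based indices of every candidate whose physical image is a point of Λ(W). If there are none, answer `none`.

3

Internal map: ζ^{3j} for j=0..3 gives (1,0), (−√2/2,√2/2), (0,−1), (√2/2,√2/2).
candidate 1: n = (3, 2, 1, -3) → π⊥ ≈ (-0.5355, -1.7071); max(|x|,|y|,|x±y|/√2) = 1.7071 > 1 ⇒ ∉ W
candidate 2: n = (-1, 1, 0, 1) → π⊥ ≈ (-1.0000, +1.4142); max(|x|,|y|,|x±y|/√2) = 1.7071 > 1 ⇒ ∉ W
candidate 3: n = (-1, 0, 1, 1) → π⊥ ≈ (-0.2929, -0.2929); max(|x|,|y|,|x±y|/√2) = 0.4142 ≤ 1 ⇒ ∈ W
candidate 4: n = (3, 1, 1, -3) → π⊥ ≈ (+0.1716, -2.4142); max(|x|,|y|,|x±y|/√2) = 2.4142 > 1 ⇒ ∉ W
candidate 5: n = (1, -1, -1, 0) → π⊥ ≈ (+1.7071, +0.2929); max(|x|,|y|,|x±y|/√2) = 1.7071 > 1 ⇒ ∉ W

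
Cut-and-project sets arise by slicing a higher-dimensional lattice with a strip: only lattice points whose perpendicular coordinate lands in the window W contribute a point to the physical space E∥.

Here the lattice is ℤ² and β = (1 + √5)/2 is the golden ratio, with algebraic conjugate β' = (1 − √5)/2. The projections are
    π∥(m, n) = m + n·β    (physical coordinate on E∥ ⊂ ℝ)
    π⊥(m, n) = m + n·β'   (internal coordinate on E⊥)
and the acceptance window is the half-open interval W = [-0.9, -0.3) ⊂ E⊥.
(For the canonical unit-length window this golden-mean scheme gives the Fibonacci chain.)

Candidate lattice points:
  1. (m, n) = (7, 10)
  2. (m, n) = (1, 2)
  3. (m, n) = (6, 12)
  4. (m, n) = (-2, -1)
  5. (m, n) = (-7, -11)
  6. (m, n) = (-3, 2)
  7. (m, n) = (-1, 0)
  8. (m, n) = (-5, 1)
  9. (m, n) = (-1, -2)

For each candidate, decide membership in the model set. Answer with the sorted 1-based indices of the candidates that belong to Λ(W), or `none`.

none

Numerically β ≈ 1.61803 and β' = −1/β ≈ -0.61803.
#1 (7,10): internal coord 7 + (10)·β' = +0.81966; +0.81966 ∉ [-0.9, -0.3) → out
#2 (1,2): internal coord 1 + (2)·β' = -0.23607; -0.23607 ∉ [-0.9, -0.3) → out
#3 (6,12): internal coord 6 + (12)·β' = -1.41641; -1.41641 ∉ [-0.9, -0.3) → out
#4 (-2,-1): internal coord -2 + (-1)·β' = -1.38197; -1.38197 ∉ [-0.9, -0.3) → out
#5 (-7,-11): internal coord -7 + (-11)·β' = -0.20163; -0.20163 ∉ [-0.9, -0.3) → out
#6 (-3,2): internal coord -3 + (2)·β' = -4.23607; -4.23607 ∉ [-0.9, -0.3) → out
#7 (-1,0): internal coord -1 + (0)·β' = -1.00000; -1.00000 ∉ [-0.9, -0.3) → out
#8 (-5,1): internal coord -5 + (1)·β' = -5.61803; -5.61803 ∉ [-0.9, -0.3) → out
#9 (-1,-2): internal coord -1 + (-2)·β' = +0.23607; +0.23607 ∉ [-0.9, -0.3) → out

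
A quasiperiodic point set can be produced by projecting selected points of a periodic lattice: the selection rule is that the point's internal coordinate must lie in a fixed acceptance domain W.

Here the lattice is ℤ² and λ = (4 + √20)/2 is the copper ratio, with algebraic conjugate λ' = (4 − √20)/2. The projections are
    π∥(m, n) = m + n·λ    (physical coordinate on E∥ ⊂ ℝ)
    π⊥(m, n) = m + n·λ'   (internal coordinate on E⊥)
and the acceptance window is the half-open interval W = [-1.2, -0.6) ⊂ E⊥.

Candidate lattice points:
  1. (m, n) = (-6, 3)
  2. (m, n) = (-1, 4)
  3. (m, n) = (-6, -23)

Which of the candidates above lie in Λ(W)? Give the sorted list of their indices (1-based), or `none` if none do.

none

Compute λ' = (4−√20)/2 = -0.2361, so π⊥(m,n) = m -0.2361·n.
#1 (-6,3): internal coord -6 + (3)·λ' = -6.7082; -6.7082 ∉ [-1.2, -0.6) → out
#2 (-1,4): internal coord -1 + (4)·λ' = -1.9443; -1.9443 ∉ [-1.2, -0.6) → out
#3 (-6,-23): internal coord -6 + (-23)·λ' = -0.5704; -0.5704 ∉ [-1.2, -0.6) → out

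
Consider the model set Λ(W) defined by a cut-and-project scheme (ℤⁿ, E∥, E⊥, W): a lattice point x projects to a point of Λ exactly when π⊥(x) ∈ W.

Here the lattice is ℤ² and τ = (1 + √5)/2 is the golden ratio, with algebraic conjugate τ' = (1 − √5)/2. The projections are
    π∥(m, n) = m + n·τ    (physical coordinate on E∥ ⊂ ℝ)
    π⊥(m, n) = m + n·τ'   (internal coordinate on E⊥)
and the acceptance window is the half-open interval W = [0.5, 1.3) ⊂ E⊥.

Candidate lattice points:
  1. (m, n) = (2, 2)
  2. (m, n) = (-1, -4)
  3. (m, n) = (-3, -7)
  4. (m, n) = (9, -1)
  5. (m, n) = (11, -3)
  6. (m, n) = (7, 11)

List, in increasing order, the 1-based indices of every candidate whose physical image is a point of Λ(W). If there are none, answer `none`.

τ' = (1−√5)/2 ≈ -0.6180.
[1] lift (2,2): star map gives 0.7639; window check 0.5 ≤ 0.7639 < 1.3 is true → IN Λ
[2] lift (-1,-4): star map gives 1.4721; window check 0.5 ≤ 1.4721 < 1.3 is false → out
[3] lift (-3,-7): star map gives 1.3262; window check 0.5 ≤ 1.3262 < 1.3 is false → out
[4] lift (9,-1): star map gives 9.6180; window check 0.5 ≤ 9.6180 < 1.3 is false → out
[5] lift (11,-3): star map gives 12.8541; window check 0.5 ≤ 12.8541 < 1.3 is false → out
[6] lift (7,11): star map gives 0.2016; window check 0.5 ≤ 0.2016 < 1.3 is false → out

1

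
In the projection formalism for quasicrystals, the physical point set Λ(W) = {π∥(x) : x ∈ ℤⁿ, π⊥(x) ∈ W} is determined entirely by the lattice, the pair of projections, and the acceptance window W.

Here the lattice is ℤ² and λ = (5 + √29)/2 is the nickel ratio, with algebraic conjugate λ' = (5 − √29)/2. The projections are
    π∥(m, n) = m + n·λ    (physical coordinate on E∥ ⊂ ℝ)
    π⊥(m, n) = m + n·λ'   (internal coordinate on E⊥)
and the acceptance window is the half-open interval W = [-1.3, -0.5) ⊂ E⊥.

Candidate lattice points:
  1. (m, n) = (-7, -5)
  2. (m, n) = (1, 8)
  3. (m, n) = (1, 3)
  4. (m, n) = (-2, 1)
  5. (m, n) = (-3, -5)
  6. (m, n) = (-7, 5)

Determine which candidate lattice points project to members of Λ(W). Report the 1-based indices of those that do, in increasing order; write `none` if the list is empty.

2

λ' = (5−√29)/2 ≈ -0.1926.
candidate 1: (m,n)=(-7,-5) → π∥ = -7-5·λ ≈ -32.9629, π⊥ = -7-5·λ' ≈ -6.0371 ∉ [-1.3, -0.5) ⇒ out
candidate 2: (m,n)=(1,8) → π∥ = 1+8·λ ≈ 42.5407, π⊥ = 1+8·λ' ≈ -0.5407 ∈ [-1.3, -0.5) ⇒ IN Λ
candidate 3: (m,n)=(1,3) → π∥ = 1+3·λ ≈ 16.5777, π⊥ = 1+3·λ' ≈ 0.4223 ∉ [-1.3, -0.5) ⇒ out
candidate 4: (m,n)=(-2,1) → π∥ = -2+1·λ ≈ 3.1926, π⊥ = -2+1·λ' ≈ -2.1926 ∉ [-1.3, -0.5) ⇒ out
candidate 5: (m,n)=(-3,-5) → π∥ = -3-5·λ ≈ -28.9629, π⊥ = -3-5·λ' ≈ -2.0371 ∉ [-1.3, -0.5) ⇒ out
candidate 6: (m,n)=(-7,5) → π∥ = -7+5·λ ≈ 18.9629, π⊥ = -7+5·λ' ≈ -7.9629 ∉ [-1.3, -0.5) ⇒ out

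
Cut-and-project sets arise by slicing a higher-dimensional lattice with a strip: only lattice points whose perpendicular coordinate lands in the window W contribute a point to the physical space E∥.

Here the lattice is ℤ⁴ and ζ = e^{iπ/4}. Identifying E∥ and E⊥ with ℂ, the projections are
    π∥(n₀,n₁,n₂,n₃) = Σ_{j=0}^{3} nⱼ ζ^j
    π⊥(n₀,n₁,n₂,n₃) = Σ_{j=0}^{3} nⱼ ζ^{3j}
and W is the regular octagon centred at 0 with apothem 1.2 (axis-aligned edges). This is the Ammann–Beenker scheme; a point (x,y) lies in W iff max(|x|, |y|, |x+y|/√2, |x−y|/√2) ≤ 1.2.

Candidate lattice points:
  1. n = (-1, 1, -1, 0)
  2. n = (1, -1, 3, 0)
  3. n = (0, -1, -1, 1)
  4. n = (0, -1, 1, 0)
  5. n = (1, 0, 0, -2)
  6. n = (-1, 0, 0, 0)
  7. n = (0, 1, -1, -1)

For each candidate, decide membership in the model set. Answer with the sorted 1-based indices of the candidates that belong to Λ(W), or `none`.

π⊥(n) = n₀ + n₁ζ³ + n₂ζ⁶ + n₃ζ⁹ where ζ = e^{iπ/4}.
candidate 1: n = (-1, 1, -1, 0) → π⊥ ≈ (-1.70711, +1.70711); max(|x|,|y|,|x±y|/√2) = 2.41421 > 1.2 ⇒ ∉ W
candidate 2: n = (1, -1, 3, 0) → π⊥ ≈ (+1.70711, -3.70711); max(|x|,|y|,|x±y|/√2) = 3.82843 > 1.2 ⇒ ∉ W
candidate 3: n = (0, -1, -1, 1) → π⊥ ≈ (+1.41421, +1.00000); max(|x|,|y|,|x±y|/√2) = 1.70711 > 1.2 ⇒ ∉ W
candidate 4: n = (0, -1, 1, 0) → π⊥ ≈ (+0.70711, -1.70711); max(|x|,|y|,|x±y|/√2) = 1.70711 > 1.2 ⇒ ∉ W
candidate 5: n = (1, 0, 0, -2) → π⊥ ≈ (-0.41421, -1.41421); max(|x|,|y|,|x±y|/√2) = 1.41421 > 1.2 ⇒ ∉ W
candidate 6: n = (-1, 0, 0, 0) → π⊥ ≈ (-1.00000, +0.00000); max(|x|,|y|,|x±y|/√2) = 1.00000 ≤ 1.2 ⇒ ∈ W
candidate 7: n = (0, 1, -1, -1) → π⊥ ≈ (-1.41421, +1.00000); max(|x|,|y|,|x±y|/√2) = 1.70711 > 1.2 ⇒ ∉ W

6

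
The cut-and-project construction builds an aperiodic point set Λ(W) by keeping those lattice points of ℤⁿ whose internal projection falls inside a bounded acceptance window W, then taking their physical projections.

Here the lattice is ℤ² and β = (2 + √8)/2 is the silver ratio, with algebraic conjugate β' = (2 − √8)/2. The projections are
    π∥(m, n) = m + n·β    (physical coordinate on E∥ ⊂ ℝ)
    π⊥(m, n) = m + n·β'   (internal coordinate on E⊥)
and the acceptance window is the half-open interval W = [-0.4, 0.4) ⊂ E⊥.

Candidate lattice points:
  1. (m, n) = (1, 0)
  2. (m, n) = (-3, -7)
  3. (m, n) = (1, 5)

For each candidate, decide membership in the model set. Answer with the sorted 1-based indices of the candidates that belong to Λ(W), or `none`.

2

Compute β' = (2−√8)/2 = -0.4142, so π⊥(m,n) = m -0.4142·n.
#1 (1,0): internal coord 1 + (0)·β' = +1.0000; +1.0000 ∉ [-0.4, 0.4) → out
#2 (-3,-7): internal coord -3 + (-7)·β' = -0.1005; -0.1005 ∈ [-0.4, 0.4) → IN Λ
#3 (1,5): internal coord 1 + (5)·β' = -1.0711; -1.0711 ∉ [-0.4, 0.4) → out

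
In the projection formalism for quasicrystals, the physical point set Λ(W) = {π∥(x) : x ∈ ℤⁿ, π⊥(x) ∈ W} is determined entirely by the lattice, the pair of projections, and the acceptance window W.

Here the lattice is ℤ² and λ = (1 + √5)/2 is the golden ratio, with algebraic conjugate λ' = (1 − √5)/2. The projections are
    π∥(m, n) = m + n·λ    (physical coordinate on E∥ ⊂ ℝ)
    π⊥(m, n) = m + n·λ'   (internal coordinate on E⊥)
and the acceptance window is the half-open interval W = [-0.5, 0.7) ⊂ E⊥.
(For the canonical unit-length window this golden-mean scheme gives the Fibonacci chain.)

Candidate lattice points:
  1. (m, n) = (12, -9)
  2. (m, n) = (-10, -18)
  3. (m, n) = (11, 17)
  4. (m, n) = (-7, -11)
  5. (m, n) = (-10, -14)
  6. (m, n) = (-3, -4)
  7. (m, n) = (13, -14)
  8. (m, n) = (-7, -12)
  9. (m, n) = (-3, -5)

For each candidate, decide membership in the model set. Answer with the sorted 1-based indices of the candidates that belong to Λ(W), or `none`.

3, 4, 8, 9

Compute λ' = (1−√5)/2 = -0.618034, so π⊥(m,n) = m -0.618034·n.
candidate 1: (m,n)=(12,-9) → π∥ = 12-9·λ ≈ -2.562306, π⊥ = 12-9·λ' ≈ 17.562306 ∉ [-0.5, 0.7) ⇒ out
candidate 2: (m,n)=(-10,-18) → π∥ = -10-18·λ ≈ -39.124612, π⊥ = -10-18·λ' ≈ 1.124612 ∉ [-0.5, 0.7) ⇒ out
candidate 3: (m,n)=(11,17) → π∥ = 11+17·λ ≈ 38.506578, π⊥ = 11+17·λ' ≈ 0.493422 ∈ [-0.5, 0.7) ⇒ IN Λ
candidate 4: (m,n)=(-7,-11) → π∥ = -7-11·λ ≈ -24.798374, π⊥ = -7-11·λ' ≈ -0.201626 ∈ [-0.5, 0.7) ⇒ IN Λ
candidate 5: (m,n)=(-10,-14) → π∥ = -10-14·λ ≈ -32.652476, π⊥ = -10-14·λ' ≈ -1.347524 ∉ [-0.5, 0.7) ⇒ out
candidate 6: (m,n)=(-3,-4) → π∥ = -3-4·λ ≈ -9.472136, π⊥ = -3-4·λ' ≈ -0.527864 ∉ [-0.5, 0.7) ⇒ out
candidate 7: (m,n)=(13,-14) → π∥ = 13-14·λ ≈ -9.652476, π⊥ = 13-14·λ' ≈ 21.652476 ∉ [-0.5, 0.7) ⇒ out
candidate 8: (m,n)=(-7,-12) → π∥ = -7-12·λ ≈ -26.416408, π⊥ = -7-12·λ' ≈ 0.416408 ∈ [-0.5, 0.7) ⇒ IN Λ
candidate 9: (m,n)=(-3,-5) → π∥ = -3-5·λ ≈ -11.090170, π⊥ = -3-5·λ' ≈ 0.090170 ∈ [-0.5, 0.7) ⇒ IN Λ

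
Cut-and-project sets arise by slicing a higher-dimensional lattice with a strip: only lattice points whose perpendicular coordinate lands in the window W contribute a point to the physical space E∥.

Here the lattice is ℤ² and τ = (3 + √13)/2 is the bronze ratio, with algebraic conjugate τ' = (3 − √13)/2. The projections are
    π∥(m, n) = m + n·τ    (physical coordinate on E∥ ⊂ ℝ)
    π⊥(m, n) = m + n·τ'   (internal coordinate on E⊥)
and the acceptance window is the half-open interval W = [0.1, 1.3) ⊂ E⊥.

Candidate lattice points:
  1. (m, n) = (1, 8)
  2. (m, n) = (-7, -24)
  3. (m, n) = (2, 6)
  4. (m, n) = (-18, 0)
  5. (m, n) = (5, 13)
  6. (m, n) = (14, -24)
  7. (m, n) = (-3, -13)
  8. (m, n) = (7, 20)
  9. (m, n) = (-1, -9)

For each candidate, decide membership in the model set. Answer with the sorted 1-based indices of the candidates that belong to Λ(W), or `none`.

2, 3, 5, 7, 8

Numerically τ ≈ 3.30278 and τ' = −1/τ ≈ -0.30278.
#1 (1,8): internal coord 1 + (8)·τ' = -1.42221; -1.42221 ∉ [0.1, 1.3) → out
#2 (-7,-24): internal coord -7 + (-24)·τ' = +0.26662; +0.26662 ∈ [0.1, 1.3) → IN Λ
#3 (2,6): internal coord 2 + (6)·τ' = +0.18335; +0.18335 ∈ [0.1, 1.3) → IN Λ
#4 (-18,0): internal coord -18 + (0)·τ' = -18.00000; -18.00000 ∉ [0.1, 1.3) → out
#5 (5,13): internal coord 5 + (13)·τ' = +1.06392; +1.06392 ∈ [0.1, 1.3) → IN Λ
#6 (14,-24): internal coord 14 + (-24)·τ' = +21.26662; +21.26662 ∉ [0.1, 1.3) → out
#7 (-3,-13): internal coord -3 + (-13)·τ' = +0.93608; +0.93608 ∈ [0.1, 1.3) → IN Λ
#8 (7,20): internal coord 7 + (20)·τ' = +0.94449; +0.94449 ∈ [0.1, 1.3) → IN Λ
#9 (-1,-9): internal coord -1 + (-9)·τ' = +1.72498; +1.72498 ∉ [0.1, 1.3) → out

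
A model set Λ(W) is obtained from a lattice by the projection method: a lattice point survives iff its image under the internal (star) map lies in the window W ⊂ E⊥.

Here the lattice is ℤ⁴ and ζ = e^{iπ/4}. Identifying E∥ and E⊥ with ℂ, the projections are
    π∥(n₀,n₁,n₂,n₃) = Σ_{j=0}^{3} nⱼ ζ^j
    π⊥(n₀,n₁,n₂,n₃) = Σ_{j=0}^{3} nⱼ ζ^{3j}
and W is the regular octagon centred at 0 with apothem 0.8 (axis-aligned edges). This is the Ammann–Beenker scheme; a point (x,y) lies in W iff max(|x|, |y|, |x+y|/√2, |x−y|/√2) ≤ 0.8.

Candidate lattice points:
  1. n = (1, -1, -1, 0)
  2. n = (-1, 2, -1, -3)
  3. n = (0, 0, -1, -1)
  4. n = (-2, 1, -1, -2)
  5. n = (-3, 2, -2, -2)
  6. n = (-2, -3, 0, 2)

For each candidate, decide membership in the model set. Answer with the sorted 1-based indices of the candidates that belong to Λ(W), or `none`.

3

With ζ = e^{iπ/4} the internal vectors are ζ^0,ζ^3,ζ^6,ζ^9.
candidate 1: n = (1, -1, -1, 0) → π⊥ ≈ (+1.7071, +0.2929); max(|x|,|y|,|x±y|/√2) = 1.7071 > 0.8 ⇒ ∉ W
candidate 2: n = (-1, 2, -1, -3) → π⊥ ≈ (-4.5355, +0.2929); max(|x|,|y|,|x±y|/√2) = 4.5355 > 0.8 ⇒ ∉ W
candidate 3: n = (0, 0, -1, -1) → π⊥ ≈ (-0.7071, +0.2929); max(|x|,|y|,|x±y|/√2) = 0.7071 ≤ 0.8 ⇒ ∈ W
candidate 4: n = (-2, 1, -1, -2) → π⊥ ≈ (-4.1213, +0.2929); max(|x|,|y|,|x±y|/√2) = 4.1213 > 0.8 ⇒ ∉ W
candidate 5: n = (-3, 2, -2, -2) → π⊥ ≈ (-5.8284, +2.0000); max(|x|,|y|,|x±y|/√2) = 5.8284 > 0.8 ⇒ ∉ W
candidate 6: n = (-2, -3, 0, 2) → π⊥ ≈ (+1.5355, -0.7071); max(|x|,|y|,|x±y|/√2) = 1.5858 > 0.8 ⇒ ∉ W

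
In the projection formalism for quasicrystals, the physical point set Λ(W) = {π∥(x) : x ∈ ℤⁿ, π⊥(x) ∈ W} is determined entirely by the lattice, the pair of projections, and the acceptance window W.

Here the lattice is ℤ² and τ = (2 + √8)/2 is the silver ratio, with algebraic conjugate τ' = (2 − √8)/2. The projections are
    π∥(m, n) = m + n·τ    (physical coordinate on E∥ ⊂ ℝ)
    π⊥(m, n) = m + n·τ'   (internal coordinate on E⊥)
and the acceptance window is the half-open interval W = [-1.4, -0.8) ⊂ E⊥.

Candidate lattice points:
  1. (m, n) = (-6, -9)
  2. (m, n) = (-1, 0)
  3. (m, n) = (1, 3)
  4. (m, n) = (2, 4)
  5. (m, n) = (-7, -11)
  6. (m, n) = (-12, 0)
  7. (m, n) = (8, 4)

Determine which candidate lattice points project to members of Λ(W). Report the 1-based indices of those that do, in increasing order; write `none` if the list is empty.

2

Compute τ' = (2−√8)/2 = -0.4142, so π⊥(m,n) = m -0.4142·n.
[1] lift (-6,-9): star map gives -2.2721; window check -1.4 ≤ -2.2721 < -0.8 is false → out
[2] lift (-1,0): star map gives -1.0000; window check -1.4 ≤ -1.0000 < -0.8 is true → IN Λ
[3] lift (1,3): star map gives -0.2426; window check -1.4 ≤ -0.2426 < -0.8 is false → out
[4] lift (2,4): star map gives 0.3431; window check -1.4 ≤ 0.3431 < -0.8 is false → out
[5] lift (-7,-11): star map gives -2.4437; window check -1.4 ≤ -2.4437 < -0.8 is false → out
[6] lift (-12,0): star map gives -12.0000; window check -1.4 ≤ -12.0000 < -0.8 is false → out
[7] lift (8,4): star map gives 6.3431; window check -1.4 ≤ 6.3431 < -0.8 is false → out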